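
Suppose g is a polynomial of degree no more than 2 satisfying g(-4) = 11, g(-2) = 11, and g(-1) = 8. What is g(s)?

g(s) = -s^2 - 6s + 3

Write g(s) = as^2 + bs + c. Substituting each data point gives a linear system:
  16a - 4b + c = 11
  4a - 2b + c = 11
  a - b + c = 8
Solving the system yields a = -1, b = -6, c = 3.
So g(s) = -s² - 6s + 3.
Check: g(-2) = 11. ✓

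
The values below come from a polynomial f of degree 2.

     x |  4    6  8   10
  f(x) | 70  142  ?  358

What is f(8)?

238

On equispaced nodes a degree-2 polynomial has vanishing third forward difference, so
  - f(4) + 3·f(6) - 3·f(8) + f(10) = 0.
Substituting the known values and solving for f(8):
  -3·f(8) = -714
  f(8) = 238.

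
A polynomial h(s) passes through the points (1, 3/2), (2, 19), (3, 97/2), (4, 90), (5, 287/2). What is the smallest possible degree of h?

2

Forward differences of the values at s = 1, 2, 3, 4, 5:
  h  : 3/2  19  97/2  90  287/2
  Δ  : 35/2  59/2  83/2  107/2
  Δ^2: 12  12  12
  Δ^3: 0  0
  Δ^4: 0
The second differences are constant (12) and nonzero, while all higher differences vanish, so the minimal degree is 2.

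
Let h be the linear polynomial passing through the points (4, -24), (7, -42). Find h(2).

Using the Lagrange interpolation formula with nodes 4, 7:
  L_0(t) = (t - 7) / -3
  L_1(t) = (t - 4) / 3
Then h(t) = -24·L_0(t) - 42·L_1(t).
Expanding and collecting terms gives h(t) = -6t.
Evaluating at t = 2: h(2) = -12.

-12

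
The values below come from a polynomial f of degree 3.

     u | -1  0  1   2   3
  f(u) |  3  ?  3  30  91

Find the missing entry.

On equispaced nodes a degree-3 polynomial has vanishing fourth forward difference, so
  f(-1) - 4·f(0) + 6·f(1) - 4·f(2) + f(3) = 0.
Substituting the known values and solving for f(0):
  -4·f(0) = 8
  f(0) = -2.

-2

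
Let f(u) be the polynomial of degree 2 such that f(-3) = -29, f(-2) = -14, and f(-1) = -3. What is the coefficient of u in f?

5

Write f(u) = au^2 + bu + c. Substituting each data point gives a linear system:
  9a - 3b + c = -29
  4a - 2b + c = -14
  a - b + c = -3
Solving the system yields a = -2, b = 5, c = 4.
So f(u) = -2u^2 + 5u + 4.
The coefficient of u is 5.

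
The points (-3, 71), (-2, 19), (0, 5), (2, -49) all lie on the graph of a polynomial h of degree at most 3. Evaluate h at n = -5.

385

Write h(n) = an^3 + bn^2 + cn + d. Substituting each data point gives a linear system:
  -27a + 9b - 3c + d = 71
  -8a + 4b - 2c + d = 19
  d = 5
  8a + 4b + 2c + d = -49
Solving the system yields a = -4, b = -5, c = -1, d = 5.
So h(n) = -4n^3 - 5n^2 - n + 5.
Then h(-5) = 385.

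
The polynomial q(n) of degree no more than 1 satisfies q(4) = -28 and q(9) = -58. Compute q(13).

-82

Using the Lagrange interpolation formula with nodes 4, 9:
  L_0(n) = (n - 9) / -5
  L_1(n) = (n - 4) / 5
Then q(n) = -28·L_0(n) - 58·L_1(n).
Expanding and collecting terms gives q(n) = -6n - 4.
Evaluating at n = 13: q(13) = -82.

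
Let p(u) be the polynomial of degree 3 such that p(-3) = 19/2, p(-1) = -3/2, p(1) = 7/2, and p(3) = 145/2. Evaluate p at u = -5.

-23/2

Using the Lagrange interpolation formula with nodes -3, -1, 1, 3:
  L_0(u) = (u + 1)(u - 1)(u - 3) / -48
  L_1(u) = (u + 3)(u - 1)(u - 3) / 16
  L_2(u) = (u + 3)(u + 1)(u - 3) / -16
  L_3(u) = (u + 3)(u + 1)(u - 1) / 48
Then p(u) = 19/2·L_0(u) - 3/2·L_1(u) + 7/2·L_2(u) + 145/2·L_3(u).
Expanding and collecting terms gives p(u) = u^3 + 5u^2 + (3/2)u - 4.
Evaluating at u = -5: p(-5) = -23/2.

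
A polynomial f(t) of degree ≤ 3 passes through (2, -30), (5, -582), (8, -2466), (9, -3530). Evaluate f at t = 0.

Write f(t) = at^3 + bt^2 + ct + d. Substituting each data point gives a linear system:
  8a + 4b + 2c + d = -30
  125a + 25b + 5c + d = -582
  512a + 64b + 8c + d = -2466
  729a + 81b + 9c + d = -3530
Solving the system yields a = -5, b = 1, c = 4, d = -2.
So f(t) = -5t^3 + t^2 + 4t - 2.
Then f(0) = -2.

-2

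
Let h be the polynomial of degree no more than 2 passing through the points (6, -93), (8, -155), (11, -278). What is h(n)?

Write h(n) = an^2 + bn + c. Substituting each data point gives a linear system:
  36a + 6b + c = -93
  64a + 8b + c = -155
  121a + 11b + c = -278
Solving the system yields a = -2, b = -3, c = -3.
So h(n) = -2n^2 - 3n - 3.
Check: h(11) = -278. ✓

h(n) = -2n^2 - 3n - 3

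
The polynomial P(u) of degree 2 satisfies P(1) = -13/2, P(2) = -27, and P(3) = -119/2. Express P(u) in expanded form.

Write P(u) = au^2 + bu + c. Substituting each data point gives a linear system:
  a + b + c = -13/2
  4a + 2b + c = -27
  9a + 3b + c = -119/2
Solving the system yields a = -6, b = -5/2, c = 2.
So P(u) = -6u^2 - (5/2)u + 2.
Check: P(3) = -119/2. ✓

P(u) = -6u^2 - (5/2)u + 2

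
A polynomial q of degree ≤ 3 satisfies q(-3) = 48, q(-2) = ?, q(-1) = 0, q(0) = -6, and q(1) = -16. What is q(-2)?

On equispaced nodes a degree-3 polynomial has vanishing fourth forward difference, so
  q(-3) - 4·q(-2) + 6·q(-1) - 4·q(0) + q(1) = 0.
Substituting the known values and solving for q(-2):
  -4·q(-2) = -56
  q(-2) = 14.

14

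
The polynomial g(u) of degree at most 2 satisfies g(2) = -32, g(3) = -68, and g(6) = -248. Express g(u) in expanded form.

Write g(u) = au^2 + bu + c. Substituting each data point gives a linear system:
  4a + 2b + c = -32
  9a + 3b + c = -68
  36a + 6b + c = -248
Solving the system yields a = -6, b = -6, c = 4.
So g(u) = -6u^2 - 6u + 4.
Check: g(6) = -248. ✓

g(u) = -6u^2 - 6u + 4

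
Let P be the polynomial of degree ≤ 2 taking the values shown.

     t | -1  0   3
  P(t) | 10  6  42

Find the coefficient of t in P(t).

0

Write P(t) = at^2 + bt + c. Substituting each data point gives a linear system:
  a - b + c = 10
  c = 6
  9a + 3b + c = 42
Solving the system yields a = 4, b = 0, c = 6.
So P(t) = 4t² + 6.
The coefficient of t is 0.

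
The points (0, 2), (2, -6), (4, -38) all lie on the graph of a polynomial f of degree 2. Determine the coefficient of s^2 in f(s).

-3

Write f(s) = as^2 + bs + c. Substituting each data point gives a linear system:
  c = 2
  4a + 2b + c = -6
  16a + 4b + c = -38
Solving the system yields a = -3, b = 2, c = 2.
So f(s) = -3s² + 2s + 2.
The leading coefficient is -3.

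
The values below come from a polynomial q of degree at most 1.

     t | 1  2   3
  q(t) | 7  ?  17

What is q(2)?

12

On equispaced nodes a degree-1 polynomial has vanishing second forward difference, so
  q(1) - 2·q(2) + q(3) = 0.
Substituting the known values and solving for q(2):
  -2·q(2) = -24
  q(2) = 12.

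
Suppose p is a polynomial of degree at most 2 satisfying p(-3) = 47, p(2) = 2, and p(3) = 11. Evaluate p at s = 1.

-1

Using the Lagrange interpolation formula with nodes -3, 2, 3:
  L_0(s) = (s - 2)(s - 3) / 30
  L_1(s) = (s + 3)(s - 3) / -5
  L_2(s) = (s + 3)(s - 2) / 6
Then p(s) = 47·L_0(s) + 2·L_1(s) + 11·L_2(s).
Expanding and collecting terms gives p(s) = 3s^2 - 6s + 2.
Evaluating at s = 1: p(1) = -1.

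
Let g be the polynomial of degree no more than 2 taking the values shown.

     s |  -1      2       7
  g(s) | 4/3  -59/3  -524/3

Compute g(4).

-191/3

Using the Lagrange interpolation formula with nodes -1, 2, 7:
  L_0(s) = (s - 2)(s - 7) / 24
  L_1(s) = (s + 1)(s - 7) / -15
  L_2(s) = (s + 1)(s - 2) / 40
Then g(s) = 4/3·L_0(s) - 59/3·L_1(s) - 524/3·L_2(s).
Expanding and collecting terms gives g(s) = -3s² - 4s + 1/3.
Evaluating at s = 4: g(4) = -191/3.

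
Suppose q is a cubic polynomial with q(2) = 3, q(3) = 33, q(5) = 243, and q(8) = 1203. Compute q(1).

-1

Using the Lagrange interpolation formula with nodes 2, 3, 5, 8:
  L_0(x) = (x - 3)(x - 5)(x - 8) / -18
  L_1(x) = (x - 2)(x - 5)(x - 8) / 10
  L_2(x) = (x - 2)(x - 3)(x - 8) / -18
  L_3(x) = (x - 2)(x - 3)(x - 5) / 90
Then q(x) = 3·L_0(x) + 33·L_1(x) + 243·L_2(x) + 1203·L_3(x).
Expanding and collecting terms gives q(x) = 3x^3 - 5x^2 - 2x + 3.
Evaluating at x = 1: q(1) = -1.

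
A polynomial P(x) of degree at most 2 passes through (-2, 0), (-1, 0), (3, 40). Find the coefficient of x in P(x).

Write P(x) = ax^2 + bx + c. Substituting each data point gives a linear system:
  4a - 2b + c = 0
  a - b + c = 0
  9a + 3b + c = 40
Solving the system yields a = 2, b = 6, c = 4.
So P(x) = 2x^2 + 6x + 4.
The coefficient of x is 6.

6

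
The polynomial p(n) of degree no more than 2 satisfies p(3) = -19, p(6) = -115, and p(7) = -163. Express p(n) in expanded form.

Write p(n) = an^2 + bn + c. Substituting each data point gives a linear system:
  9a + 3b + c = -19
  36a + 6b + c = -115
  49a + 7b + c = -163
Solving the system yields a = -4, b = 4, c = 5.
So p(n) = -4n^2 + 4n + 5.
Check: p(3) = -19. ✓

p(n) = -4n^2 + 4n + 5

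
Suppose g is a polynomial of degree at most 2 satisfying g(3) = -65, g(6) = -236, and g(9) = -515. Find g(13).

-1055

Write g(x) = ax^2 + bx + c. Substituting each data point gives a linear system:
  9a + 3b + c = -65
  36a + 6b + c = -236
  81a + 9b + c = -515
Solving the system yields a = -6, b = -3, c = -2.
So g(x) = -6x^2 - 3x - 2.
Then g(13) = -1055.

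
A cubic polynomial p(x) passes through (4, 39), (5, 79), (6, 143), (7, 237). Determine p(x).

p(x) = x^3 - 3x^2 + 6x - 1

Using the Lagrange interpolation formula with nodes 4, 5, 6, 7:
  L_0(x) = (x - 5)(x - 6)(x - 7) / -6
  L_1(x) = (x - 4)(x - 6)(x - 7) / 2
  L_2(x) = (x - 4)(x - 5)(x - 7) / -2
  L_3(x) = (x - 4)(x - 5)(x - 6) / 6
Then p(x) = 39·L_0(x) + 79·L_1(x) + 143·L_2(x) + 237·L_3(x).
Expanding and collecting terms gives p(x) = x^3 - 3x^2 + 6x - 1.
Check: p(4) = 39. ✓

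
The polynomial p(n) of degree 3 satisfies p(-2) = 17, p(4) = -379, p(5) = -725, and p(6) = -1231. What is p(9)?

Write p(n) = an^3 + bn^2 + cn + d. Substituting each data point gives a linear system:
  -8a + 4b - 2c + d = 17
  64a + 16b + 4c + d = -379
  125a + 25b + 5c + d = -725
  216a + 36b + 6c + d = -1231
Solving the system yields a = -5, b = -5, c = 4, d = 5.
So p(n) = -5n^3 - 5n^2 + 4n + 5.
Then p(9) = -4009.

-4009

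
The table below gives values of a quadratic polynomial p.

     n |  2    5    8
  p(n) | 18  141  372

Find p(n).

Using the Lagrange interpolation formula with nodes 2, 5, 8:
  L_0(n) = (n - 5)(n - 8) / 18
  L_1(n) = (n - 2)(n - 8) / -9
  L_2(n) = (n - 2)(n - 5) / 18
Then p(n) = 18·L_0(n) + 141·L_1(n) + 372·L_2(n).
Expanding and collecting terms gives p(n) = 6n² - n - 4.
Check: p(2) = 18. ✓

p(n) = 6n^2 - n - 4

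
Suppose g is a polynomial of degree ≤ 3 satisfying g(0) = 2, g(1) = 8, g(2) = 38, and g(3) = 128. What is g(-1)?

Forward differences of the values at n = 0, 1, 2, 3:
  g  : 2  8  38  128
  Δ  : 6  30  90
  Δ^2: 24  60
  Δ^3: 36
The third differences are constant, confirming degree 3.
Interpolating (Newton forward form) and evaluating at n = -1 gives g(-1) = -16.

-16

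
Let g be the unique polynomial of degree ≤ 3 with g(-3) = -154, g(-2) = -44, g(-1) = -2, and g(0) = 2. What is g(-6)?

-1192

Write g(u) = au^3 + bu^2 + cu + d. Substituting each data point gives a linear system:
  -27a + 9b - 3c + d = -154
  -8a + 4b - 2c + d = -44
  -a + b - c + d = -2
  d = 2
Solving the system yields a = 5, b = -4, c = -5, d = 2.
So g(u) = 5u^3 - 4u^2 - 5u + 2.
Then g(-6) = -1192.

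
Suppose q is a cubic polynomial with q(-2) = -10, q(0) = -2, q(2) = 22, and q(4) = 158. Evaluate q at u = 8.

Write q(u) = au^3 + bu^2 + cu + d. Substituting each data point gives a linear system:
  -8a + 4b - 2c + d = -10
  d = -2
  8a + 4b + 2c + d = 22
  64a + 16b + 4c + d = 158
Solving the system yields a = 2, b = 2, c = 0, d = -2.
So q(u) = 2u³ + 2u² - 2.
Then q(8) = 1150.

1150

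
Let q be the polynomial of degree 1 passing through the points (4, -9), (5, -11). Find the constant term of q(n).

Write q(n) = an + b. Substituting each data point gives a linear system:
  4a + b = -9
  5a + b = -11
Solving the system yields a = -2, b = -1.
So q(n) = -2n - 1.
The constant term is -1.

-1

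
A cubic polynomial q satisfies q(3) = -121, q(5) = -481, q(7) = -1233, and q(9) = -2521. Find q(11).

-4489

Using the Lagrange interpolation formula with nodes 3, 5, 7, 9:
  L_0(n) = (n - 5)(n - 7)(n - 9) / -48
  L_1(n) = (n - 3)(n - 7)(n - 9) / 16
  L_2(n) = (n - 3)(n - 5)(n - 9) / -16
  L_3(n) = (n - 3)(n - 5)(n - 7) / 48
Then q(n) = -121·L_0(n) - 481·L_1(n) - 1233·L_2(n) - 2521·L_3(n).
Expanding and collecting terms gives q(n) = -3n^3 - 4n^2 - n - 1.
Evaluating at n = 11: q(11) = -4489.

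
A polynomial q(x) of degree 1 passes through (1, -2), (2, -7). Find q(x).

Write q(x) = ax + b. Substituting each data point gives a linear system:
  a + b = -2
  2a + b = -7
Solving the system yields a = -5, b = 3.
So q(x) = -5x + 3.
Check: q(2) = -7. ✓

q(x) = -5x + 3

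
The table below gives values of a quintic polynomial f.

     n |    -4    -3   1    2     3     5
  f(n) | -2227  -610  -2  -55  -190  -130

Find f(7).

4450

Using the Lagrange interpolation formula with nodes -4, -3, 1, 2, 3, 5:
  L_0(n) = (n + 3)(n - 1)(n - 2)(n - 3)(n - 5) / -1890
  L_1(n) = (n + 4)(n - 1)(n - 2)(n - 3)(n - 5) / 960
  L_2(n) = (n + 4)(n + 3)(n - 2)(n - 3)(n - 5) / -160
  L_3(n) = (n + 4)(n + 3)(n - 1)(n - 3)(n - 5) / 90
  L_4(n) = (n + 4)(n + 3)(n - 1)(n - 2)(n - 5) / -168
  L_5(n) = (n + 4)(n + 3)(n - 1)(n - 2)(n - 3) / 1728
Then f(n) = -2227·L_0(n) - 610·L_1(n) - 2·L_2(n) - 55·L_3(n) - 190·L_4(n) - 130·L_5(n).
Expanding and collecting terms gives f(n) = n⁵ - 5n⁴ - n³ - 2n + 5.
Evaluating at n = 7: f(7) = 4450.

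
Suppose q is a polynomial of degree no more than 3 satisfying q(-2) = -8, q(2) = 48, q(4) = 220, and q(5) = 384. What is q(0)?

4

Write q(n) = an^3 + bn^2 + cn + d. Substituting each data point gives a linear system:
  -8a + 4b - 2c + d = -8
  8a + 4b + 2c + d = 48
  64a + 16b + 4c + d = 220
  125a + 25b + 5c + d = 384
Solving the system yields a = 2, b = 4, c = 6, d = 4.
So q(n) = 2n³ + 4n² + 6n + 4.
Then q(0) = 4.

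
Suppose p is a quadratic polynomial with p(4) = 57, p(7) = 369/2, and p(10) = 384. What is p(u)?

p(u) = 4u^2 - (3/2)u - 1

Write p(u) = au^2 + bu + c. Substituting each data point gives a linear system:
  16a + 4b + c = 57
  49a + 7b + c = 369/2
  100a + 10b + c = 384
Solving the system yields a = 4, b = -3/2, c = -1.
So p(u) = 4u² - (3/2)u - 1.
Check: p(4) = 57. ✓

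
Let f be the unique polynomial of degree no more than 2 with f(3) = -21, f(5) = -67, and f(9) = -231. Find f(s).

f(s) = -3s^2 + s + 3

Write f(s) = as^2 + bs + c. Substituting each data point gives a linear system:
  9a + 3b + c = -21
  25a + 5b + c = -67
  81a + 9b + c = -231
Solving the system yields a = -3, b = 1, c = 3.
So f(s) = -3s² + s + 3.
Check: f(5) = -67. ✓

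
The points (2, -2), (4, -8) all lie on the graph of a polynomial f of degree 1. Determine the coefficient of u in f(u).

Write f(u) = au + b. Substituting each data point gives a linear system:
  2a + b = -2
  4a + b = -8
Solving the system yields a = -3, b = 4.
So f(u) = -3u + 4.
The leading coefficient is -3.

-3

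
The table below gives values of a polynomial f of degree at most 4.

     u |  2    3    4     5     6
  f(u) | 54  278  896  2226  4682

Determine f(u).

Write f(u) = au^4 + bu^3 + cu^2 + du + e. Substituting each data point gives a linear system:
  16a + 8b + 4c + 2d + e = 54
  81a + 27b + 9c + 3d + e = 278
  256a + 64b + 16c + 4d + e = 896
  625a + 125b + 25c + 5d + e = 2226
  1296a + 216b + 36c + 6d + e = 4682
Solving the system yields a = 4, b = -3, c = 4, d = 1, e = -4.
So f(u) = 4u^4 - 3u^3 + 4u^2 + u - 4.
Check: f(5) = 2226. ✓

f(u) = 4u^4 - 3u^3 + 4u^2 + u - 4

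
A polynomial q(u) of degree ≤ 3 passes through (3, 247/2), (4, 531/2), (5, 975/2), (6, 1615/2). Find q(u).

q(u) = 3u^3 + 4u^2 + 3u - 5/2

Write q(u) = au^3 + bu^2 + cu + d. Substituting each data point gives a linear system:
  27a + 9b + 3c + d = 247/2
  64a + 16b + 4c + d = 531/2
  125a + 25b + 5c + d = 975/2
  216a + 36b + 6c + d = 1615/2
Solving the system yields a = 3, b = 4, c = 3, d = -5/2.
So q(u) = 3u^3 + 4u^2 + 3u - 5/2.
Check: q(4) = 531/2. ✓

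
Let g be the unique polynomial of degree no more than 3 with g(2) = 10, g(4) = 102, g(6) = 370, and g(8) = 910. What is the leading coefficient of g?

Write g(u) = au^3 + bu^2 + cu + d. Substituting each data point gives a linear system:
  8a + 4b + 2c + d = 10
  64a + 16b + 4c + d = 102
  216a + 36b + 6c + d = 370
  512a + 64b + 8c + d = 910
Solving the system yields a = 2, b = -2, c = 2, d = -2.
So g(u) = 2u³ - 2u² + 2u - 2.
The leading coefficient is 2.

2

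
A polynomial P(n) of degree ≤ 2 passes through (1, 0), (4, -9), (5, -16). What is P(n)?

P(n) = -n^2 + 2n - 1

Write P(n) = an^2 + bn + c. Substituting each data point gives a linear system:
  a + b + c = 0
  16a + 4b + c = -9
  25a + 5b + c = -16
Solving the system yields a = -1, b = 2, c = -1.
So P(n) = -n^2 + 2n - 1.
Check: P(4) = -9. ✓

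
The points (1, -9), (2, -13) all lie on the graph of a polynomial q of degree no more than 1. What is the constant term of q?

-5

Write q(n) = an + b. Substituting each data point gives a linear system:
  a + b = -9
  2a + b = -13
Solving the system yields a = -4, b = -5.
So q(n) = -4n - 5.
The constant term is -5.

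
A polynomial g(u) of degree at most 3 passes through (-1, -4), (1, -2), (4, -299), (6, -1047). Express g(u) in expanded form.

g(u) = -5u^3 + 6u - 3

Write g(u) = au^3 + bu^2 + cu + d. Substituting each data point gives a linear system:
  -a + b - c + d = -4
  a + b + c + d = -2
  64a + 16b + 4c + d = -299
  216a + 36b + 6c + d = -1047
Solving the system yields a = -5, b = 0, c = 6, d = -3.
So g(u) = -5u³ + 6u - 3.
Check: g(4) = -299. ✓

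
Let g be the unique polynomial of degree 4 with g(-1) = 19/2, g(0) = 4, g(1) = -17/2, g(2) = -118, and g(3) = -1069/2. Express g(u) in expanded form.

g(u) = -5u^4 - 5u^3 + (3/2)u^2 - 4u + 4

Write g(u) = au^4 + bu^3 + cu^2 + du + e. Substituting each data point gives a linear system:
  a - b + c - d + e = 19/2
  e = 4
  a + b + c + d + e = -17/2
  16a + 8b + 4c + 2d + e = -118
  81a + 27b + 9c + 3d + e = -1069/2
Solving the system yields a = -5, b = -5, c = 3/2, d = -4, e = 4.
So g(u) = -5u⁴ - 5u³ + (3/2)u² - 4u + 4.
Check: g(0) = 4. ✓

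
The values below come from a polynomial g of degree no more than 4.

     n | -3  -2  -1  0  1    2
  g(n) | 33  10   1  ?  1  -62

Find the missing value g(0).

6

The 5 known points determine the degree-4 polynomial uniquely.
Write g(n) = an^4 + bn^3 + cn^2 + dn + e. Substituting each data point gives a linear system:
  81a - 27b + 9c - 3d + e = 33
  16a - 8b + 4c - 2d + e = 10
  a - b + c - d + e = 1
  a + b + c + d + e = 1
  16a + 8b + 4c + 2d + e = -62
Solving the system yields a = -1, b = -6, c = -4, d = 6, e = 6.
So g(n) = -n⁴ - 6n³ - 4n² + 6n + 6.
Then g(0) = 6.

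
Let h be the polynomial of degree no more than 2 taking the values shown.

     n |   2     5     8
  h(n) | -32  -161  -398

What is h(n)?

Using the Lagrange interpolation formula with nodes 2, 5, 8:
  L_0(n) = (n - 5)(n - 8) / 18
  L_1(n) = (n - 2)(n - 8) / -9
  L_2(n) = (n - 2)(n - 5) / 18
Then h(n) = -32·L_0(n) - 161·L_1(n) - 398·L_2(n).
Expanding and collecting terms gives h(n) = -6n^2 - n - 6.
Check: h(2) = -32. ✓

h(n) = -6n^2 - n - 6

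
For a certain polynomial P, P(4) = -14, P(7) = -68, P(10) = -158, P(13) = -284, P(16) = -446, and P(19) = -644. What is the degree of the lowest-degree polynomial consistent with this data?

2

Forward differences of the values at s = 4, 7, 10, 13, 16, 19:
  P  : -14  -68  -158  -284  -446  -644
  Δ  : -54  -90  -126  -162  -198
  Δ^2: -36  -36  -36  -36
  Δ^3: 0  0  0
  Δ^4: 0  0
  Δ^5: 0
The second differences are constant (-36) and nonzero, while all higher differences vanish, so the minimal degree is 2.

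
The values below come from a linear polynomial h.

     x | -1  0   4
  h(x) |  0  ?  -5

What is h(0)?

The 2 known points determine the degree-1 polynomial uniquely.
Write h(x) = ax + b. Substituting each data point gives a linear system:
  -a + b = 0
  4a + b = -5
Solving the system yields a = -1, b = -1.
So h(x) = -x - 1.
Then h(0) = -1.

-1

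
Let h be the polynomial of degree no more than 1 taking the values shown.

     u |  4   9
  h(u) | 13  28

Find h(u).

h(u) = 3u + 1

Using the Lagrange interpolation formula with nodes 4, 9:
  L_0(u) = (u - 9) / -5
  L_1(u) = (u - 4) / 5
Then h(u) = 13·L_0(u) + 28·L_1(u).
Expanding and collecting terms gives h(u) = 3u + 1.
Check: h(4) = 13. ✓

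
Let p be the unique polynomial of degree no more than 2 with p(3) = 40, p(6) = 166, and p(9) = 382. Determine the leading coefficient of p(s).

Write p(s) = as^2 + bs + c. Substituting each data point gives a linear system:
  9a + 3b + c = 40
  36a + 6b + c = 166
  81a + 9b + c = 382
Solving the system yields a = 5, b = -3, c = 4.
So p(s) = 5s^2 - 3s + 4.
The leading coefficient is 5.

5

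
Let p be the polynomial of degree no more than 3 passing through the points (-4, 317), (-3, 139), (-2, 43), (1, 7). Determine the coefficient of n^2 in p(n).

Write p(n) = an^3 + bn^2 + cn + d. Substituting each data point gives a linear system:
  -64a + 16b - 4c + d = 317
  -27a + 9b - 3c + d = 139
  -8a + 4b - 2c + d = 43
  a + b + c + d = 7
Solving the system yields a = -4, b = 5, c = 5, d = 1.
So p(n) = -4n^3 + 5n^2 + 5n + 1.
The coefficient of n^2 is 5.

5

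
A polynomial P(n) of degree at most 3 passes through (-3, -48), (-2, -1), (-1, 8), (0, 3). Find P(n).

Write P(n) = an^3 + bn^2 + cn + d. Substituting each data point gives a linear system:
  -27a + 9b - 3c + d = -48
  -8a + 4b - 2c + d = -1
  -a + b - c + d = 8
  d = 3
Solving the system yields a = 4, b = 5, c = -4, d = 3.
So P(n) = 4n^3 + 5n^2 - 4n + 3.
Check: P(-3) = -48. ✓

P(n) = 4n^3 + 5n^2 - 4n + 3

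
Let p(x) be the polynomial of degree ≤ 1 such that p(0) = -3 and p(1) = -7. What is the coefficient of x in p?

-4

Write p(x) = ax + b. Substituting each data point gives a linear system:
  b = -3
  a + b = -7
Solving the system yields a = -4, b = -3.
So p(x) = -4x - 3.
The leading coefficient is -4.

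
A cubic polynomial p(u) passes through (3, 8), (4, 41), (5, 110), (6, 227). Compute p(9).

986

Using the Lagrange interpolation formula with nodes 3, 4, 5, 6:
  L_0(u) = (u - 4)(u - 5)(u - 6) / -6
  L_1(u) = (u - 3)(u - 5)(u - 6) / 2
  L_2(u) = (u - 3)(u - 4)(u - 6) / -2
  L_3(u) = (u - 3)(u - 4)(u - 5) / 6
Then p(u) = 8·L_0(u) + 41·L_1(u) + 110·L_2(u) + 227·L_3(u).
Expanding and collecting terms gives p(u) = 2u^3 - 6u^2 + u + 5.
Evaluating at u = 9: p(9) = 986.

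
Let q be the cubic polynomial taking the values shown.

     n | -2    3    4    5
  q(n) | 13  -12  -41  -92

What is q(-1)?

4

Using the Lagrange interpolation formula with nodes -2, 3, 4, 5:
  L_0(n) = (n - 3)(n - 4)(n - 5) / -210
  L_1(n) = (n + 2)(n - 4)(n - 5) / 10
  L_2(n) = (n + 2)(n - 3)(n - 5) / -6
  L_3(n) = (n + 2)(n - 3)(n - 4) / 14
Then q(n) = 13·L_0(n) - 12·L_1(n) - 41·L_2(n) - 92·L_3(n).
Expanding and collecting terms gives q(n) = -n^3 + n^2 + n + 3.
Evaluating at n = -1: q(-1) = 4.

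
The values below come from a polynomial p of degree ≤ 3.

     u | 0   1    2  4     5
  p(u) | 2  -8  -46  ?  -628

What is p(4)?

-326

The 4 known points determine the degree-3 polynomial uniquely.
Write p(u) = au^3 + bu^2 + cu + d. Substituting each data point gives a linear system:
  d = 2
  a + b + c + d = -8
  8a + 4b + 2c + d = -46
  125a + 25b + 5c + d = -628
Solving the system yields a = -5, b = 1, c = -6, d = 2.
So p(u) = -5u^3 + u^2 - 6u + 2.
Then p(4) = -326.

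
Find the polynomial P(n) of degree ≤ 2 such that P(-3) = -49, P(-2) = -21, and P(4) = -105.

P(n) = -6n^2 - 2n - 1

Write P(n) = an^2 + bn + c. Substituting each data point gives a linear system:
  9a - 3b + c = -49
  4a - 2b + c = -21
  16a + 4b + c = -105
Solving the system yields a = -6, b = -2, c = -1.
So P(n) = -6n² - 2n - 1.
Check: P(-3) = -49. ✓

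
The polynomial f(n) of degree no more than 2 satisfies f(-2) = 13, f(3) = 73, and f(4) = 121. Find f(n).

f(n) = 6n^2 + 6n + 1

Write f(n) = an^2 + bn + c. Substituting each data point gives a linear system:
  4a - 2b + c = 13
  9a + 3b + c = 73
  16a + 4b + c = 121
Solving the system yields a = 6, b = 6, c = 1.
So f(n) = 6n^2 + 6n + 1.
Check: f(3) = 73. ✓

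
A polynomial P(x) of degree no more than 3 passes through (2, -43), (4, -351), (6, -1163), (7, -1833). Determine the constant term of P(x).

Write P(x) = ax^3 + bx^2 + cx + d. Substituting each data point gives a linear system:
  8a + 4b + 2c + d = -43
  64a + 16b + 4c + d = -351
  216a + 36b + 6c + d = -1163
  343a + 49b + 7c + d = -1833
Solving the system yields a = -5, b = -3, c = 4, d = 1.
So P(x) = -5x^3 - 3x^2 + 4x + 1.
The constant term is 1.

1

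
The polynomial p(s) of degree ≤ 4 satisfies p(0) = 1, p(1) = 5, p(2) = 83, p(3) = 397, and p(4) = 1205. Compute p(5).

Write p(s) = as^4 + bs^3 + cs^2 + ds + e. Substituting each data point gives a linear system:
  e = 1
  a + b + c + d + e = 5
  16a + 8b + 4c + 2d + e = 83
  81a + 27b + 9c + 3d + e = 397
  256a + 64b + 16c + 4d + e = 1205
Solving the system yields a = 4, b = 3, c = 0, d = -3, e = 1.
So p(s) = 4s^4 + 3s^3 - 3s + 1.
Then p(5) = 2861.

2861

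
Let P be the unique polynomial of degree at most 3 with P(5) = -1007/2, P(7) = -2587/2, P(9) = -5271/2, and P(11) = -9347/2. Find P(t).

P(t) = -3t^3 - 6t^2 + 4t + 3/2

Using the Lagrange interpolation formula with nodes 5, 7, 9, 11:
  L_0(t) = (t - 7)(t - 9)(t - 11) / -48
  L_1(t) = (t - 5)(t - 9)(t - 11) / 16
  L_2(t) = (t - 5)(t - 7)(t - 11) / -16
  L_3(t) = (t - 5)(t - 7)(t - 9) / 48
Then P(t) = -1007/2·L_0(t) - 2587/2·L_1(t) - 5271/2·L_2(t) - 9347/2·L_3(t).
Expanding and collecting terms gives P(t) = -3t^3 - 6t^2 + 4t + 3/2.
Check: P(9) = -5271/2. ✓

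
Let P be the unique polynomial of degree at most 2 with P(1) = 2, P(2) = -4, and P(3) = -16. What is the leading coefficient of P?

-3

Write P(n) = an^2 + bn + c. Substituting each data point gives a linear system:
  a + b + c = 2
  4a + 2b + c = -4
  9a + 3b + c = -16
Solving the system yields a = -3, b = 3, c = 2.
So P(n) = -3n^2 + 3n + 2.
The leading coefficient is -3.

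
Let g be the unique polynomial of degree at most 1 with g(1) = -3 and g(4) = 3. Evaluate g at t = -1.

-7

Write g(t) = at + b. Substituting each data point gives a linear system:
  a + b = -3
  4a + b = 3
Solving the system yields a = 2, b = -5.
So g(t) = 2t - 5.
Then g(-1) = -7.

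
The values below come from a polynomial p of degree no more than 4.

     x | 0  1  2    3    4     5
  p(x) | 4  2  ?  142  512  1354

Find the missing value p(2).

22

On equispaced nodes a degree-4 polynomial has vanishing fifth forward difference, so
  - p(0) + 5·p(1) - 10·p(2) + 10·p(3) - 5·p(4) + p(5) = 0.
Substituting the known values and solving for p(2):
  -10·p(2) = -220
  p(2) = 22.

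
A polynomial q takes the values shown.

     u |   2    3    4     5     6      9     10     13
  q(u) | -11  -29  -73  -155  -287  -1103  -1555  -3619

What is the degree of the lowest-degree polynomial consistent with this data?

Divided differences on the nodes 2, 3, 4, 5, 6, 9, 10, 13:
  order 0: -11  -29  -73  -155  -287  -1103  -1555  -3619
  order 1: -18  -44  -82  -132  -272  -452  -688
  order 2: -13  -19  -25  -35  -45  -59
  order 3: -2  -2  -2  -2  -2
  order 4: 0  0  0  0
  order 5: 0  0  0
  order 6: 0  0
  order 7: 0
The order-3 divided differences are all -2 (nonzero) and every higher order vanishes, so the data lies on a polynomial of degree exactly 3.

3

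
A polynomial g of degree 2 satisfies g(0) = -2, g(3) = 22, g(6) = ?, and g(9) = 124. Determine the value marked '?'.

64

The 3 known points determine the degree-2 polynomial uniquely.
Write g(n) = an^2 + bn + c. Substituting each data point gives a linear system:
  c = -2
  9a + 3b + c = 22
  81a + 9b + c = 124
Solving the system yields a = 1, b = 5, c = -2.
So g(n) = n^2 + 5n - 2.
Then g(6) = 64.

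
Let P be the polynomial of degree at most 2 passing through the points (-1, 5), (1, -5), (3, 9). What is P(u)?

Write P(u) = au^2 + bu + c. Substituting each data point gives a linear system:
  a - b + c = 5
  a + b + c = -5
  9a + 3b + c = 9
Solving the system yields a = 3, b = -5, c = -3.
So P(u) = 3u^2 - 5u - 3.
Check: P(1) = -5. ✓

P(u) = 3u^2 - 5u - 3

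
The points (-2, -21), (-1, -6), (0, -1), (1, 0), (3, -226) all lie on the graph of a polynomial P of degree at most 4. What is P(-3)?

-100

Using the Lagrange interpolation formula with nodes -2, -1, 0, 1, 3:
  L_0(x) = (x + 1)x(x - 1)(x - 3) / 30
  L_1(x) = (x + 2)x(x - 1)(x - 3) / -8
  L_2(x) = (x + 2)(x + 1)(x - 1)(x - 3) / 6
  L_3(x) = (x + 2)(x + 1)x(x - 3) / -12
  L_4(x) = (x + 2)(x + 1)x(x - 1) / 120
Then P(x) = -21·L_0(x) - 6·L_1(x) - 1·L_2(x) + 0·L_3(x) - 226·L_4(x).
Expanding and collecting terms gives P(x) = -2x^4 - 3x^3 + 6x - 1.
Evaluating at x = -3: P(-3) = -100.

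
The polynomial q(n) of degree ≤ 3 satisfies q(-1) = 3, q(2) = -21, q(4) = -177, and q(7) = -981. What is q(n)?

Using the Lagrange interpolation formula with nodes -1, 2, 4, 7:
  L_0(n) = (n - 2)(n - 4)(n - 7) / -120
  L_1(n) = (n + 1)(n - 4)(n - 7) / 30
  L_2(n) = (n + 1)(n - 2)(n - 7) / -30
  L_3(n) = (n + 1)(n - 2)(n - 4) / 120
Then q(n) = 3·L_0(n) - 21·L_1(n) - 177·L_2(n) - 981·L_3(n).
Expanding and collecting terms gives q(n) = -3n^3 + n^2 - 1.
Check: q(2) = -21. ✓

q(n) = -3n^3 + n^2 - 1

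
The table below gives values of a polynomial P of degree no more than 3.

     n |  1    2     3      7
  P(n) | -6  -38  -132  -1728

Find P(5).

Write P(n) = an^3 + bn^2 + cn + d. Substituting each data point gives a linear system:
  a + b + c + d = -6
  8a + 4b + 2c + d = -38
  27a + 9b + 3c + d = -132
  343a + 49b + 7c + d = -1728
Solving the system yields a = -5, b = -1, c = 6, d = -6.
So P(n) = -5n^3 - n^2 + 6n - 6.
Then P(5) = -626.

-626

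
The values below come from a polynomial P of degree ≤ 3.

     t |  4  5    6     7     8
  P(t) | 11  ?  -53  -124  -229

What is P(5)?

The 4 known points determine the degree-3 polynomial uniquely.
Write P(t) = at^3 + bt^2 + ct + d. Substituting each data point gives a linear system:
  64a + 16b + 4c + d = 11
  216a + 36b + 6c + d = -53
  343a + 49b + 7c + d = -124
  512a + 64b + 8c + d = -229
Solving the system yields a = -1, b = 4, c = 4, d = -5.
So P(t) = -t^3 + 4t^2 + 4t - 5.
Then P(5) = -10.

-10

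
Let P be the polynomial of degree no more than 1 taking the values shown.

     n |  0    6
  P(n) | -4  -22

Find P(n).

P(n) = -3n - 4

Write P(n) = an + b. Substituting each data point gives a linear system:
  b = -4
  6a + b = -22
Solving the system yields a = -3, b = -4.
So P(n) = -3n - 4.
Check: P(6) = -22. ✓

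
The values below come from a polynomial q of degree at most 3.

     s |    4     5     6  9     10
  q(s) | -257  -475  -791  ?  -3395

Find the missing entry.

-2507

The 4 known points determine the degree-3 polynomial uniquely.
Write q(s) = as^3 + bs^2 + cs + d. Substituting each data point gives a linear system:
  64a + 16b + 4c + d = -257
  125a + 25b + 5c + d = -475
  216a + 36b + 6c + d = -791
  1000a + 100b + 10c + d = -3395
Solving the system yields a = -3, b = -4, c = 1, d = -5.
So q(s) = -3s^3 - 4s^2 + s - 5.
Then q(9) = -2507.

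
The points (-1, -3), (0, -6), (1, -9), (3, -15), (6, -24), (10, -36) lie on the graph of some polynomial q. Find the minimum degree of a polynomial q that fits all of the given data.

1

Divided differences on the nodes -1, 0, 1, 3, 6, 10:
  order 0: -3  -6  -9  -15  -24  -36
  order 1: -3  -3  -3  -3  -3
  order 2: 0  0  0  0
  order 3: 0  0  0
  order 4: 0  0
  order 5: 0
The order-1 divided differences are all -3 (nonzero) and every higher order vanishes, so the data lies on a polynomial of degree exactly 1.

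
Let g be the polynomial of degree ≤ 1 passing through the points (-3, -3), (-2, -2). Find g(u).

g(u) = u

Write g(u) = au + b. Substituting each data point gives a linear system:
  -3a + b = -3
  -2a + b = -2
Solving the system yields a = 1, b = 0.
So g(u) = u.
Check: g(-3) = -3. ✓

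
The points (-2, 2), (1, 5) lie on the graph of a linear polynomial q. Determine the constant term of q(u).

Write q(u) = au + b. Substituting each data point gives a linear system:
  -2a + b = 2
  a + b = 5
Solving the system yields a = 1, b = 4.
So q(u) = u + 4.
The constant term is 4.

4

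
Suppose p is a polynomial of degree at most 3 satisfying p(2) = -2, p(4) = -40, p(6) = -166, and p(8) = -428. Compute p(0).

-4

Forward differences of the values at x = 2, 4, 6, 8:
  p  : -2  -40  -166  -428
  Δ  : -38  -126  -262
  Δ^2: -88  -136
  Δ^3: -48
The third differences are constant, confirming degree 3.
Interpolating (Newton forward form) and evaluating at x = 0 gives p(0) = -4.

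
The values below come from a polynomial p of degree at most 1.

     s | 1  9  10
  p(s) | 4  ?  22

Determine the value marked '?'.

The 2 known points determine the degree-1 polynomial uniquely.
Write p(s) = as + b. Substituting each data point gives a linear system:
  a + b = 4
  10a + b = 22
Solving the system yields a = 2, b = 2.
So p(s) = 2s + 2.
Then p(9) = 20.

20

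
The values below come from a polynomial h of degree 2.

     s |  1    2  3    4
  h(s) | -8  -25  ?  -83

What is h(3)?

On equispaced nodes a degree-2 polynomial has vanishing third forward difference, so
  - h(1) + 3·h(2) - 3·h(3) + h(4) = 0.
Substituting the known values and solving for h(3):
  -3·h(3) = 150
  h(3) = -50.

-50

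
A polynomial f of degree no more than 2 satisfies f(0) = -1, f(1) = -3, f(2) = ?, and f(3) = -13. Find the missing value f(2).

On equispaced nodes a degree-2 polynomial has vanishing third forward difference, so
  - f(0) + 3·f(1) - 3·f(2) + f(3) = 0.
Substituting the known values and solving for f(2):
  -3·f(2) = 21
  f(2) = -7.

-7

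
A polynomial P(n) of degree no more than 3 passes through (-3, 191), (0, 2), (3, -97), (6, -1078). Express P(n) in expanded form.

P(n) = -6n^3 + 5n^2 + 6n + 2

Write P(n) = an^3 + bn^2 + cn + d. Substituting each data point gives a linear system:
  -27a + 9b - 3c + d = 191
  d = 2
  27a + 9b + 3c + d = -97
  216a + 36b + 6c + d = -1078
Solving the system yields a = -6, b = 5, c = 6, d = 2.
So P(n) = -6n³ + 5n² + 6n + 2.
Check: P(0) = 2. ✓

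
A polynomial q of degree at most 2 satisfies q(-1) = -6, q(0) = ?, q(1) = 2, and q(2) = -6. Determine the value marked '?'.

The 3 known points determine the degree-2 polynomial uniquely.
Write q(u) = au^2 + bu + c. Substituting each data point gives a linear system:
  a - b + c = -6
  a + b + c = 2
  4a + 2b + c = -6
Solving the system yields a = -4, b = 4, c = 2.
So q(u) = -4u^2 + 4u + 2.
Then q(0) = 2.

2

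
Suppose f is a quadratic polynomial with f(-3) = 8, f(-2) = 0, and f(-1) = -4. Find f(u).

Write f(u) = au^2 + bu + c. Substituting each data point gives a linear system:
  9a - 3b + c = 8
  4a - 2b + c = 0
  a - b + c = -4
Solving the system yields a = 2, b = 2, c = -4.
So f(u) = 2u^2 + 2u - 4.
Check: f(-1) = -4. ✓

f(u) = 2u^2 + 2u - 4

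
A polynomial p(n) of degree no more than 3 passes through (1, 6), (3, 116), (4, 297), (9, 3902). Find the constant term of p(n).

5

Write p(n) = an^3 + bn^2 + cn + d. Substituting each data point gives a linear system:
  a + b + c + d = 6
  27a + 9b + 3c + d = 116
  64a + 16b + 4c + d = 297
  729a + 81b + 9c + d = 3902
Solving the system yields a = 6, b = -6, c = 1, d = 5.
So p(n) = 6n^3 - 6n^2 + n + 5.
The constant term is 5.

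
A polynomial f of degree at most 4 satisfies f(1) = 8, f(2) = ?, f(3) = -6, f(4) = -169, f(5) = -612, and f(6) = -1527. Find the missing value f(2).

21

On equispaced nodes a degree-4 polynomial has vanishing fifth forward difference, so
  - f(1) + 5·f(2) - 10·f(3) + 10·f(4) - 5·f(5) + f(6) = 0.
Substituting the known values and solving for f(2):
  5·f(2) = 105
  f(2) = 21.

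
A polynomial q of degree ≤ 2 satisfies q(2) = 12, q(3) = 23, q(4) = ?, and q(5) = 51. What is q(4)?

36

On equispaced nodes a degree-2 polynomial has vanishing third forward difference, so
  - q(2) + 3·q(3) - 3·q(4) + q(5) = 0.
Substituting the known values and solving for q(4):
  -3·q(4) = -108
  q(4) = 36.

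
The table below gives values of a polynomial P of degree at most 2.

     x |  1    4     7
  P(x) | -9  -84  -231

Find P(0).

0

Using the Lagrange interpolation formula with nodes 1, 4, 7:
  L_0(x) = (x - 4)(x - 7) / 18
  L_1(x) = (x - 1)(x - 7) / -9
  L_2(x) = (x - 1)(x - 4) / 18
Then P(x) = -9·L_0(x) - 84·L_1(x) - 231·L_2(x).
Expanding and collecting terms gives P(x) = -4x^2 - 5x.
Evaluating at x = 0: P(0) = 0.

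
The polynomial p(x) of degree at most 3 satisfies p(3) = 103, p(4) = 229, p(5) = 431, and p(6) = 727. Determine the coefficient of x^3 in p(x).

Write p(x) = ax^3 + bx^2 + cx + d. Substituting each data point gives a linear system:
  27a + 9b + 3c + d = 103
  64a + 16b + 4c + d = 229
  125a + 25b + 5c + d = 431
  216a + 36b + 6c + d = 727
Solving the system yields a = 3, b = 2, c = 1, d = 1.
So p(x) = 3x^3 + 2x^2 + x + 1.
The leading coefficient is 3.

3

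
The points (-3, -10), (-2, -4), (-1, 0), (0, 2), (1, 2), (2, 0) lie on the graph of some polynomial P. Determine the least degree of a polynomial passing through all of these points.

Forward differences of the values at u = -3, -2, -1, 0, 1, 2:
  P  : -10  -4  0  2  2  0
  Δ  : 6  4  2  0  -2
  Δ^2: -2  -2  -2  -2
  Δ^3: 0  0  0
  Δ^4: 0  0
  Δ^5: 0
The second differences are constant (-2) and nonzero, while all higher differences vanish, so the minimal degree is 2.

2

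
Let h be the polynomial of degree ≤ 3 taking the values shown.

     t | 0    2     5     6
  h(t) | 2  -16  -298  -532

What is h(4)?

Using the Lagrange interpolation formula with nodes 0, 2, 5, 6:
  L_0(t) = (t - 2)(t - 5)(t - 6) / -60
  L_1(t) = t(t - 5)(t - 6) / 24
  L_2(t) = t(t - 2)(t - 6) / -15
  L_3(t) = t(t - 2)(t - 5) / 24
Then h(t) = 2·L_0(t) - 16·L_1(t) - 298·L_2(t) - 532·L_3(t).
Expanding and collecting terms gives h(t) = -3t^3 + 4t^2 - 5t + 2.
Evaluating at t = 4: h(4) = -146.

-146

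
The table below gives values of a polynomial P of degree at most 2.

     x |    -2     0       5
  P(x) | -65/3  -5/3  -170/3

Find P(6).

-257/3

Using the Lagrange interpolation formula with nodes -2, 0, 5:
  L_0(x) = x(x - 5) / 14
  L_1(x) = (x + 2)(x - 5) / -10
  L_2(x) = (x + 2)x / 35
Then P(x) = -65/3·L_0(x) - 5/3·L_1(x) - 170/3·L_2(x).
Expanding and collecting terms gives P(x) = -3x^2 + 4x - 5/3.
Evaluating at x = 6: P(6) = -257/3.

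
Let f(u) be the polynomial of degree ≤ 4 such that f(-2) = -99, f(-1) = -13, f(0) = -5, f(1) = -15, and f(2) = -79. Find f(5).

Using the Lagrange interpolation formula with nodes -2, -1, 0, 1, 2:
  L_0(u) = (u + 1)u(u - 1)(u - 2) / 24
  L_1(u) = (u + 2)u(u - 1)(u - 2) / -6
  L_2(u) = (u + 2)(u + 1)(u - 1)(u - 2) / 4
  L_3(u) = (u + 2)(u + 1)u(u - 2) / -6
  L_4(u) = (u + 2)(u + 1)u(u - 1) / 24
Then f(u) = -99·L_0(u) - 13·L_1(u) - 5·L_2(u) - 15·L_3(u) - 79·L_4(u).
Expanding and collecting terms gives f(u) = -4u⁴ + 2u³ - 5u² - 3u - 5.
Evaluating at u = 5: f(5) = -2395.

-2395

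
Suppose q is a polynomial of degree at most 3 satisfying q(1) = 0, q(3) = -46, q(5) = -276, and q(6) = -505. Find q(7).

Write q(s) = as^3 + bs^2 + cs + d. Substituting each data point gives a linear system:
  a + b + c + d = 0
  27a + 9b + 3c + d = -46
  125a + 25b + 5c + d = -276
  216a + 36b + 6c + d = -505
Solving the system yields a = -3, b = 4, c = 0, d = -1.
So q(s) = -3s^3 + 4s^2 - 1.
Then q(7) = -834.

-834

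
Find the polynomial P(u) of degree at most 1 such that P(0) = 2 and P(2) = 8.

P(u) = 3u + 2

Write P(u) = au + b. Substituting each data point gives a linear system:
  b = 2
  2a + b = 8
Solving the system yields a = 3, b = 2.
So P(u) = 3u + 2.
Check: P(0) = 2. ✓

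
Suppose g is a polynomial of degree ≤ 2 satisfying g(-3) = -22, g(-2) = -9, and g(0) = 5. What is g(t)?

Write g(t) = at^2 + bt + c. Substituting each data point gives a linear system:
  9a - 3b + c = -22
  4a - 2b + c = -9
  c = 5
Solving the system yields a = -2, b = 3, c = 5.
So g(t) = -2t^2 + 3t + 5.
Check: g(0) = 5. ✓

g(t) = -2t^2 + 3t + 5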